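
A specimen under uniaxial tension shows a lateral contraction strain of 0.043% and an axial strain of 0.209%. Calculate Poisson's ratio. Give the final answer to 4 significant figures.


nu = -epsilon_lat / epsilon_axial
Lateral strain is contraction (negative), so using magnitudes:
nu = 0.043 / 0.209
nu = 0.2057


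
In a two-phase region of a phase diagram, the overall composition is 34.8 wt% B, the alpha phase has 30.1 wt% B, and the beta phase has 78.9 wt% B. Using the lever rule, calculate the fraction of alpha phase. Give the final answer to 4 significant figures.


f_alpha = (C_beta - C0) / (C_beta - C_alpha)
f_alpha = (78.9 - 34.8) / (78.9 - 30.1)
f_alpha = 0.9037


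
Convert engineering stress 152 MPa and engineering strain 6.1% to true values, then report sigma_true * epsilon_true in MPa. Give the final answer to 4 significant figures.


sigma_true = sigma_eng * (1 + epsilon_eng)
sigma_true = 152 * (1 + 0.061) = 161.272 MPa
epsilon_true = ln(1 + epsilon_eng)
epsilon_true = ln(1 + 0.061) = 0.0592119
sigma_true * epsilon_true = 161.272 * 0.0592119 = 9.549 MPa


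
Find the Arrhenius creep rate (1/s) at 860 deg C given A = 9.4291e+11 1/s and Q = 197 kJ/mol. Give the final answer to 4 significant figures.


rate = A * exp(-Q / (R*T))
T = 860 + 273.15 = 1133.15 K
rate = 9.4291e+11 * exp(-197e3 / (8.314 * 1133.15))
rate = 781.7 1/s


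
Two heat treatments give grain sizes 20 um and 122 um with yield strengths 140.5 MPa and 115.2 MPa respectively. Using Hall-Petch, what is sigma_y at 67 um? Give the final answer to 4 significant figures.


sigma_y = sigma0 + k / sqrt(d)
1/sqrt(d1) = 1/sqrt(2e-05) = 223.607;  1/sqrt(d2) = 90.5357
k = (sigma1 - sigma2) / (1/sqrt(d1) - 1/sqrt(d2)) = (140.5 - 115.2) / (223.607 - 90.5357) = 0.190124 MPa*m^0.5
sigma0 = sigma1 - k/sqrt(d1) = 140.5 - 0.190124*223.607 = 97.987 MPa
sigma_y(d3) = 97.987 + 0.190124 / sqrt(6.7e-05) = 121.2 MPa


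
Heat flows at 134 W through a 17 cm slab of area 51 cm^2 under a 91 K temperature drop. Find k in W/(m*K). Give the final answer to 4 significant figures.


k = Q*L / (A*dT)
L = 0.17 m, A = 5.1e-03 m^2
k = 134 * 0.17 / (5.1e-03 * 91)
k = 49.08 W/(m*K)


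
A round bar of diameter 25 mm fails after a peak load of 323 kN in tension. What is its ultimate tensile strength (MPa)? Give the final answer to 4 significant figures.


A0 = pi*(d/2)^2 = pi*(25/2)^2 = 490.874 mm^2
UTS = F_max / A0 = 323*1000 / 490.874
UTS = 658 MPa


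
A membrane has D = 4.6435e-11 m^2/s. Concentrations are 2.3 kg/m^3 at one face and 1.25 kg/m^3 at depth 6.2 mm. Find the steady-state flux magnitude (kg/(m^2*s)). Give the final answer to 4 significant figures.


J = -D * (dC/dx) = D * (C1 - C2) / dx
J = 4.6435e-11 * (2.3 - 1.25) / 6.2e-03
J = 7.864e-09 kg/(m^2*s)


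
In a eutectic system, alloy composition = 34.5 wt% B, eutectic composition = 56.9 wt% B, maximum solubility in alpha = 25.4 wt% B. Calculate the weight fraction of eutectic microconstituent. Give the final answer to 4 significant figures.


f_primary = (C_e - C0) / (C_e - C_alpha_max)
f_primary = (56.9 - 34.5) / (56.9 - 25.4)
f_primary = 0.711111
f_eutectic = 1 - 0.711111 = 0.2889


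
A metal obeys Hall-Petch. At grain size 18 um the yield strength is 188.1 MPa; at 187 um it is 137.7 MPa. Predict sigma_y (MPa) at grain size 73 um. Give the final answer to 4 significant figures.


sigma_y = sigma0 + k / sqrt(d)
1/sqrt(d1) = 1/sqrt(1.8e-05) = 235.702;  1/sqrt(d2) = 73.1272
k = (sigma1 - sigma2) / (1/sqrt(d1) - 1/sqrt(d2)) = (188.1 - 137.7) / (235.702 - 73.1272) = 0.310011 MPa*m^0.5
sigma0 = sigma1 - k/sqrt(d1) = 188.1 - 0.310011*235.702 = 115.03 MPa
sigma_y(d3) = 115.03 + 0.310011 / sqrt(7.3e-05) = 151.3 MPa


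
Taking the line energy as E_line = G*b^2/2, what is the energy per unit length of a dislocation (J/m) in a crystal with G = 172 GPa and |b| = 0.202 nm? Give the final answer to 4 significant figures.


E = G*b^2/2
b = 0.202 nm = 2.02e-10 m
G = 172 GPa = 1.72e+11 Pa
E = 0.5 * 1.72e+11 * (2.02e-10)^2
E = 3.509e-09 J/m


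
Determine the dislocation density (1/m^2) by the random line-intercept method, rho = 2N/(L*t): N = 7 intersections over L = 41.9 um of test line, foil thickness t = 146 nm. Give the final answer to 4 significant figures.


rho = 2N / (L * t)
L = 41.9 um = 4.19e-05 m, t = 146 nm = 1.46e-07 m
rho = 2 * 7 / (4.19e-05 * 1.46e-07)
rho = 2.289e+12 1/m^2


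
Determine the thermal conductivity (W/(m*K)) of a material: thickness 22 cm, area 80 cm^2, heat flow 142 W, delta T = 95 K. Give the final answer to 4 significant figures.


k = Q*L / (A*dT)
L = 0.22 m, A = 8e-03 m^2
k = 142 * 0.22 / (8e-03 * 95)
k = 41.11 W/(m*K)


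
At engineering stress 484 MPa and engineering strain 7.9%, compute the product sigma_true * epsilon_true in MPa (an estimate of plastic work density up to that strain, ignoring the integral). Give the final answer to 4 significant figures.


sigma_true = sigma_eng * (1 + epsilon_eng)
sigma_true = 484 * (1 + 0.079) = 522.236 MPa
epsilon_true = ln(1 + epsilon_eng)
epsilon_true = ln(1 + 0.079) = 0.0760347
sigma_true * epsilon_true = 522.236 * 0.0760347 = 39.71 MPa


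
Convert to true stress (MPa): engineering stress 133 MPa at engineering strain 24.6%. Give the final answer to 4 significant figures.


sigma_true = sigma_eng * (1 + epsilon_eng)
sigma_true = 133 * (1 + 0.246)
sigma_true = 165.7 MPa


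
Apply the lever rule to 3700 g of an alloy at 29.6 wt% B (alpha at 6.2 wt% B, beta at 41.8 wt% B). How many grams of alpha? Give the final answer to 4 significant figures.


f_alpha = (C_beta - C0) / (C_beta - C_alpha)
f_alpha = (41.8 - 29.6) / (41.8 - 6.2) = 0.342697
m_alpha = f_alpha * m_total = 0.342697 * 3700 = 1268 g


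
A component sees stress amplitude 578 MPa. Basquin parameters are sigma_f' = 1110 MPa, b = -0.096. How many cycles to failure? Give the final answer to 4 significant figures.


sigma_a = sigma_f' * (2*Nf)^b
2*Nf = (sigma_a / sigma_f')^(1/b)
2*Nf = (578 / 1110)^(1/-0.096)
2*Nf = 895.432
Nf = 447.7 cycles


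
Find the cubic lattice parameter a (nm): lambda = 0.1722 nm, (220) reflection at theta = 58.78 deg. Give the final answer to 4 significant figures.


d = lambda / (2*sin(theta))
d = 0.1722 / (2*sin(58.78 deg))
d = 0.10068 nm
a = d * sqrt(h^2+k^2+l^2) = 0.10068 * sqrt(8)
a = 0.2848 nm


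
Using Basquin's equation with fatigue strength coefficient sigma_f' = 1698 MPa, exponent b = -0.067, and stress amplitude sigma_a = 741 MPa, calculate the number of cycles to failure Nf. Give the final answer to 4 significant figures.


sigma_a = sigma_f' * (2*Nf)^b
2*Nf = (sigma_a / sigma_f')^(1/b)
2*Nf = (741 / 1698)^(1/-0.067)
2*Nf = 237092
Nf = 118500 cycles


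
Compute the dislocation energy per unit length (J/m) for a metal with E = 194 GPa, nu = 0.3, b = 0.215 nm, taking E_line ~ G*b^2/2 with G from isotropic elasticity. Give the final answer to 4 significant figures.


Step 1: G = E / (2*(1+nu))
G = 194 / (2*(1+0.3)) = 74.6154 GPa = 7.46154e+10 Pa
Step 2: E_line = G*b^2/2
b = 0.215 nm = 2.15e-10 m
E_line = 0.5 * 7.46154e+10 * (2.15e-10)^2 = 1.725e-09 J/m


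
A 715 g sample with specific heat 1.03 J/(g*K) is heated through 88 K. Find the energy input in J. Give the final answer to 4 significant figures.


Q = m * cp * dT
Q = 715 * 1.03 * 88
Q = 64810 J


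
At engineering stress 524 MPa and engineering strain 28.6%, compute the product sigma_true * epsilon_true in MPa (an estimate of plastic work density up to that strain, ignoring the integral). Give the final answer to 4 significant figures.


sigma_true = sigma_eng * (1 + epsilon_eng)
sigma_true = 524 * (1 + 0.286) = 673.864 MPa
epsilon_true = ln(1 + epsilon_eng)
epsilon_true = ln(1 + 0.286) = 0.251537
sigma_true * epsilon_true = 673.864 * 0.251537 = 169.5 MPa


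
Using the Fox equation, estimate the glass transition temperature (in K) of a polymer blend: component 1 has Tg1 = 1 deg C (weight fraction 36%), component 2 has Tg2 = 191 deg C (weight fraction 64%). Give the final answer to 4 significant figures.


1/Tg = w1/Tg1 + w2/Tg2 (in Kelvin)
Tg1 = 274.15 K, Tg2 = 464.15 K
1/Tg = 0.36/274.15 + 0.64/464.15
Tg = 371.5 K


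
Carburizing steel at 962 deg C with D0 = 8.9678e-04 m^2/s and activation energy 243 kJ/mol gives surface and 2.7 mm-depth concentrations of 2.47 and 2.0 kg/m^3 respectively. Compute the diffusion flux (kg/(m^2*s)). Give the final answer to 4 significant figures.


Step 1: D = D0 * exp(-Qd/(R*T))
T = 962 + 273.15 = 1235.15 K
D = 8.9678e-04 * exp(-243e3 / (8.314 * 1235.15)) = 4.74041e-14 m^2/s
Step 2: J = D * (C1 - C2) / dx
J = 4.74041e-14 * (2.47 - 2.0) / 2.7e-03
J = 8.252e-12 kg/(m^2*s)


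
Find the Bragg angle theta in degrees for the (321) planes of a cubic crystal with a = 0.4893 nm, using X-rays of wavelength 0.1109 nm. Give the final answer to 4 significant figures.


d = a / sqrt(h^2+k^2+l^2)
d = 0.4893 / sqrt(14) = 0.130771 nm
lambda = 2*d*sin(theta)  =>  sin(theta) = lambda / (2*d)
sin(theta) = 0.1109 / (2 * 0.130771) = 0.424024
theta = 25.09 deg


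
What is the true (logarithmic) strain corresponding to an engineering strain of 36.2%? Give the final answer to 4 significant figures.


epsilon_true = ln(1 + epsilon_eng)
epsilon_true = ln(1 + 0.362)
epsilon_true = 0.309


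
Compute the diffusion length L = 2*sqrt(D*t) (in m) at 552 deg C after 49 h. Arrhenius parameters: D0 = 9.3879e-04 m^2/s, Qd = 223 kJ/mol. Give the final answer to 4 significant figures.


Step 1: D = D0 * exp(-Qd/(R*T))
T = 825.15 K
D = 9.3879e-04 * exp(-223e3 / (8.314 * 825.15)) = 7.16876e-18 m^2/s
Step 2: L = 2*sqrt(D*t)
t = 49 h = 176400 s
L = 2*sqrt(7.16876e-18 * 176400) = 2.249e-06 m


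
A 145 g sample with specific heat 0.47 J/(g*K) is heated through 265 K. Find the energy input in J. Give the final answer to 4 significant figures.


Q = m * cp * dT
Q = 145 * 0.47 * 265
Q = 18060 J


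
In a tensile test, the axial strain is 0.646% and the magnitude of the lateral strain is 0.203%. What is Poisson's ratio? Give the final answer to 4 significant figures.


nu = -epsilon_lat / epsilon_axial
Lateral strain is contraction (negative), so using magnitudes:
nu = 0.203 / 0.646
nu = 0.3142


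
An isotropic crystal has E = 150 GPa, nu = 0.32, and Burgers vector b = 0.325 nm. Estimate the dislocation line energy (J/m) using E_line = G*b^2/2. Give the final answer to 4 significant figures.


Step 1: G = E / (2*(1+nu))
G = 150 / (2*(1+0.32)) = 56.8182 GPa = 5.68182e+10 Pa
Step 2: E_line = G*b^2/2
b = 0.325 nm = 3.25e-10 m
E_line = 0.5 * 5.68182e+10 * (3.25e-10)^2 = 3.001e-09 J/m


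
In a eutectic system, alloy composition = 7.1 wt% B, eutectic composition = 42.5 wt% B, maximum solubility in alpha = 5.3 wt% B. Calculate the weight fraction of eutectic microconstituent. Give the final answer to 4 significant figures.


f_primary = (C_e - C0) / (C_e - C_alpha_max)
f_primary = (42.5 - 7.1) / (42.5 - 5.3)
f_primary = 0.951613
f_eutectic = 1 - 0.951613 = 0.04839


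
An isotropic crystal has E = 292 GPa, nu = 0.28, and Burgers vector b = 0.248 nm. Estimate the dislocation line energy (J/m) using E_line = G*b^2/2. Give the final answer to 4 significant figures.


Step 1: G = E / (2*(1+nu))
G = 292 / (2*(1+0.28)) = 114.063 GPa = 1.14063e+11 Pa
Step 2: E_line = G*b^2/2
b = 0.248 nm = 2.48e-10 m
E_line = 0.5 * 1.14063e+11 * (2.48e-10)^2 = 3.508e-09 J/m


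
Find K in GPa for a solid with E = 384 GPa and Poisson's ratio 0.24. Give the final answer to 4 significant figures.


K = E / (3*(1-2*nu))
K = 384 / (3*(1-2*0.24))
K = 246.2 GPa


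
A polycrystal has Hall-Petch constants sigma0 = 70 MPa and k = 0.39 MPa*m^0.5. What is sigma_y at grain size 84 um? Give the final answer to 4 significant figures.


sigma_y = sigma0 + k / sqrt(d)
d = 84 um = 8.4e-05 m
sigma_y = 70 + 0.39 / sqrt(8.4e-05)
sigma_y = 112.6 MPa


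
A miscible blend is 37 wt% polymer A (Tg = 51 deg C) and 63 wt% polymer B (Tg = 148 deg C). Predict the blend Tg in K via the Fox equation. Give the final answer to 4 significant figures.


1/Tg = w1/Tg1 + w2/Tg2 (in Kelvin)
Tg1 = 324.15 K, Tg2 = 421.15 K
1/Tg = 0.37/324.15 + 0.63/421.15
Tg = 379.2 K


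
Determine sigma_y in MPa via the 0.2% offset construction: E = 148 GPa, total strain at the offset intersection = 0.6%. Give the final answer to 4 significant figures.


Offset strain = 0.002
Elastic strain at yield = total_strain - offset = 6e-03 - 0.002 = 4e-03
sigma_y = E * elastic_strain = 148000 * 4e-03
sigma_y = 592 MPa


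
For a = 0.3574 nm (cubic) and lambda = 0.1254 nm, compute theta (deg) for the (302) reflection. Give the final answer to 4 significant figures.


d = a / sqrt(h^2+k^2+l^2)
d = 0.3574 / sqrt(13) = 0.0991249 nm
lambda = 2*d*sin(theta)  =>  sin(theta) = lambda / (2*d)
sin(theta) = 0.1254 / (2 * 0.0991249) = 0.632535
theta = 39.24 deg


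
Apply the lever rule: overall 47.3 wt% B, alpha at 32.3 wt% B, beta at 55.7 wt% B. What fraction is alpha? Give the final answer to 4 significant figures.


f_alpha = (C_beta - C0) / (C_beta - C_alpha)
f_alpha = (55.7 - 47.3) / (55.7 - 32.3)
f_alpha = 0.359


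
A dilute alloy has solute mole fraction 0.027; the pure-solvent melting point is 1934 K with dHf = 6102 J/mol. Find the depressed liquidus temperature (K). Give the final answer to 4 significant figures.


dT = R*Tm^2*x / dHf
dT = 8.314 * 1934^2 * 0.027 / 6102
dT = 137.599 K
T_new = 1934 - 137.599 = 1796 K


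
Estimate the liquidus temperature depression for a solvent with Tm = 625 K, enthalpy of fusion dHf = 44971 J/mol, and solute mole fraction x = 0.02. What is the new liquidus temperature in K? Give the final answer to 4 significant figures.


dT = R*Tm^2*x / dHf
dT = 8.314 * 625^2 * 0.02 / 44971
dT = 1.44433 K
T_new = 625 - 1.44433 = 623.6 K


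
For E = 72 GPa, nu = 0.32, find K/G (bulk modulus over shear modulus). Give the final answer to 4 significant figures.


G = E / (2*(1+nu))
G = 72 / (2*(1+0.32)) = 27.2727 GPa
K = E / (3*(1-2*nu))
K = 72 / (3*(1-2*0.32)) = 66.6667 GPa
K/G = 66.6667 / 27.2727 = 2.444


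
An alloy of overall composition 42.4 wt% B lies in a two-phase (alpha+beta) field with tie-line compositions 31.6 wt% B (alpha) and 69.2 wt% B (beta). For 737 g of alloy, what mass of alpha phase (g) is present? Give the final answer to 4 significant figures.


f_alpha = (C_beta - C0) / (C_beta - C_alpha)
f_alpha = (69.2 - 42.4) / (69.2 - 31.6) = 0.712766
m_alpha = f_alpha * m_total = 0.712766 * 737 = 525.3 g


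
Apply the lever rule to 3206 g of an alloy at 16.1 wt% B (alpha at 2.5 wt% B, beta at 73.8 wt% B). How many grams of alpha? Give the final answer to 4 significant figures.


f_alpha = (C_beta - C0) / (C_beta - C_alpha)
f_alpha = (73.8 - 16.1) / (73.8 - 2.5) = 0.809257
m_alpha = f_alpha * m_total = 0.809257 * 3206 = 2594 g


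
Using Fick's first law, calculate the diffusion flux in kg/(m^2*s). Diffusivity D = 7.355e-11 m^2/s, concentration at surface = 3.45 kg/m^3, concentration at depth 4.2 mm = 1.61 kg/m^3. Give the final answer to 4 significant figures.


J = -D * (dC/dx) = D * (C1 - C2) / dx
J = 7.355e-11 * (3.45 - 1.61) / 4.2e-03
J = 3.222e-08 kg/(m^2*s)


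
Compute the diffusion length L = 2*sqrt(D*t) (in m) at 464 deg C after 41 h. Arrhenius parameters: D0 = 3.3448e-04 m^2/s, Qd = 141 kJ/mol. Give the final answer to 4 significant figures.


Step 1: D = D0 * exp(-Qd/(R*T))
T = 737.15 K
D = 3.3448e-04 * exp(-141e3 / (8.314 * 737.15)) = 3.40967e-14 m^2/s
Step 2: L = 2*sqrt(D*t)
t = 41 h = 147600 s
L = 2*sqrt(3.40967e-14 * 147600) = 1.419e-04 m


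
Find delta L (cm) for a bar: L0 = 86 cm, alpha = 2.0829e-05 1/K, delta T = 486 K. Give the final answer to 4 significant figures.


dL = L0 * alpha * dT
dL = 86 * 2.0829e-05 * 486
dL = 0.8706 cm


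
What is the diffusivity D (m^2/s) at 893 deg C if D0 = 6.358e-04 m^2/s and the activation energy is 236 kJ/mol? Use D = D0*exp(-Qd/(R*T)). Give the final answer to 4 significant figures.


D = D0 * exp(-Qd / (R*T))
T = 1166.15 K
D = 6.358e-04 * exp(-236e3 / (8.314 * 1166.15))
D = 1.706e-14 m^2/s


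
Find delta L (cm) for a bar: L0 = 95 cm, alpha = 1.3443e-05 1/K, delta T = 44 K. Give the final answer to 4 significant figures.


dL = L0 * alpha * dT
dL = 95 * 1.3443e-05 * 44
dL = 0.05619 cm


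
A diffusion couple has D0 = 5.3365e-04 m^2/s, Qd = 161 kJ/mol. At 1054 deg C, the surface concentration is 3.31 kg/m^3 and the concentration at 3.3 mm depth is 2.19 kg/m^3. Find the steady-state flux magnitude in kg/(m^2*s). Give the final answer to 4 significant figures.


Step 1: D = D0 * exp(-Qd/(R*T))
T = 1054 + 273.15 = 1327.15 K
D = 5.3365e-04 * exp(-161e3 / (8.314 * 1327.15)) = 2.45645e-10 m^2/s
Step 2: J = D * (C1 - C2) / dx
J = 2.45645e-10 * (3.31 - 2.19) / 3.3e-03
J = 8.337e-08 kg/(m^2*s)


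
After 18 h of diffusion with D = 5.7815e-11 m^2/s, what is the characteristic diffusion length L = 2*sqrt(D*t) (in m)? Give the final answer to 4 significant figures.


t = 18 hr = 64800 s
Diffusion length = 2*sqrt(D*t)
= 2*sqrt(5.7815e-11 * 64800)
= 3.871e-03 m


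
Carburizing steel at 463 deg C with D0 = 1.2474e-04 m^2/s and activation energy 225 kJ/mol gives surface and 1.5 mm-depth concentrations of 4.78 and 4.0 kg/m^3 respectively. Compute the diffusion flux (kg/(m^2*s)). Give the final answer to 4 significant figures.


Step 1: D = D0 * exp(-Qd/(R*T))
T = 463 + 273.15 = 736.15 K
D = 1.2474e-04 * exp(-225e3 / (8.314 * 736.15)) = 1.34962e-20 m^2/s
Step 2: J = D * (C1 - C2) / dx
J = 1.34962e-20 * (4.78 - 4.0) / 1.5e-03
J = 7.018e-18 kg/(m^2*s)


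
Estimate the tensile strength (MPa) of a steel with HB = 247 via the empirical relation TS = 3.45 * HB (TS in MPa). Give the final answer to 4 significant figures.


TS (MPa) = 3.45 * HB
TS = 3.45 * 247
TS = 852.2 MPa


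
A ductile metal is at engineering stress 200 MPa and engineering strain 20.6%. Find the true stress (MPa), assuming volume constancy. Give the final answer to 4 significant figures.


sigma_true = sigma_eng * (1 + epsilon_eng)
sigma_true = 200 * (1 + 0.206)
sigma_true = 241.2 MPa


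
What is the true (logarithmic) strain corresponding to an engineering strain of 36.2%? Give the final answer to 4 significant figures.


epsilon_true = ln(1 + epsilon_eng)
epsilon_true = ln(1 + 0.362)
epsilon_true = 0.309


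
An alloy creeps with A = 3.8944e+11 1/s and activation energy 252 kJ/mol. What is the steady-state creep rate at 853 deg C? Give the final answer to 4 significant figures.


rate = A * exp(-Q / (R*T))
T = 853 + 273.15 = 1126.15 K
rate = 3.8944e+11 * exp(-252e3 / (8.314 * 1126.15))
rate = 0.7969 1/s


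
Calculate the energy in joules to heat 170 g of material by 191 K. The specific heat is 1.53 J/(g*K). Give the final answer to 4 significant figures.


Q = m * cp * dT
Q = 170 * 1.53 * 191
Q = 49680 J


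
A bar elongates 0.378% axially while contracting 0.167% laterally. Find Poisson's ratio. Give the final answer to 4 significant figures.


nu = -epsilon_lat / epsilon_axial
Lateral strain is contraction (negative), so using magnitudes:
nu = 0.167 / 0.378
nu = 0.4418


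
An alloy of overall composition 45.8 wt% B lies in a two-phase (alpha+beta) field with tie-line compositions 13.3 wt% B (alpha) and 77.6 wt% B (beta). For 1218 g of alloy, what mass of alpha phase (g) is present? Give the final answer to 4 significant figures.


f_alpha = (C_beta - C0) / (C_beta - C_alpha)
f_alpha = (77.6 - 45.8) / (77.6 - 13.3) = 0.494557
m_alpha = f_alpha * m_total = 0.494557 * 1218 = 602.4 g


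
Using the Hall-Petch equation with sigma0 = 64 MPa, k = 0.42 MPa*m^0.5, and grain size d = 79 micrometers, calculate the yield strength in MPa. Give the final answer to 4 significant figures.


sigma_y = sigma0 + k / sqrt(d)
d = 79 um = 7.9e-05 m
sigma_y = 64 + 0.42 / sqrt(7.9e-05)
sigma_y = 111.3 MPa


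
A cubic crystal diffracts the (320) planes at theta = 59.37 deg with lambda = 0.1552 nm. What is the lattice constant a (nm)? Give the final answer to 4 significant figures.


d = lambda / (2*sin(theta))
d = 0.1552 / (2*sin(59.37 deg))
d = 0.0901827 nm
a = d * sqrt(h^2+k^2+l^2) = 0.0901827 * sqrt(13)
a = 0.3252 nm


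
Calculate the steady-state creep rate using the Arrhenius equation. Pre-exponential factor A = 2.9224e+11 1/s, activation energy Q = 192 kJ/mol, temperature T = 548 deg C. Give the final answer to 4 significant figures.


rate = A * exp(-Q / (R*T))
T = 548 + 273.15 = 821.15 K
rate = 2.9224e+11 * exp(-192e3 / (8.314 * 821.15))
rate = 0.1786 1/s


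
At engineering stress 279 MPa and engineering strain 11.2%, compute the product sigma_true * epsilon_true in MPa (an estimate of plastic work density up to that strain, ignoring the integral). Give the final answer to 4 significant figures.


sigma_true = sigma_eng * (1 + epsilon_eng)
sigma_true = 279 * (1 + 0.112) = 310.248 MPa
epsilon_true = ln(1 + epsilon_eng)
epsilon_true = ln(1 + 0.112) = 0.10616
sigma_true * epsilon_true = 310.248 * 0.10616 = 32.94 MPa


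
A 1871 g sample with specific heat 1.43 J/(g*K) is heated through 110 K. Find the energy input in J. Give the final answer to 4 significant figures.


Q = m * cp * dT
Q = 1871 * 1.43 * 110
Q = 294300 J


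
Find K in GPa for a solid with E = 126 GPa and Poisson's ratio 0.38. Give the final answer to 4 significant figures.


K = E / (3*(1-2*nu))
K = 126 / (3*(1-2*0.38))
K = 175 GPa


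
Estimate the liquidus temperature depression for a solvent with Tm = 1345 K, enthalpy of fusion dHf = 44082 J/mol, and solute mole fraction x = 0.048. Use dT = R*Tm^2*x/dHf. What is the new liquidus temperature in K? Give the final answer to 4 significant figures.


dT = R*Tm^2*x / dHf
dT = 8.314 * 1345^2 * 0.048 / 44082
dT = 16.377 K
T_new = 1345 - 16.377 = 1329 K


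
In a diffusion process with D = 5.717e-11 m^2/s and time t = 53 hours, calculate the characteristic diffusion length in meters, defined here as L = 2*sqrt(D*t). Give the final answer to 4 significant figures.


t = 53 hr = 190800 s
Diffusion length = 2*sqrt(D*t)
= 2*sqrt(5.717e-11 * 190800)
= 6.605e-03 m


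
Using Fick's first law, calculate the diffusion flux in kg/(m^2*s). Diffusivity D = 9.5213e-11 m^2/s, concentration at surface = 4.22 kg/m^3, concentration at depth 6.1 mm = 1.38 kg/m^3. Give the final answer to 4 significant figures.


J = -D * (dC/dx) = D * (C1 - C2) / dx
J = 9.5213e-11 * (4.22 - 1.38) / 6.1e-03
J = 4.433e-08 kg/(m^2*s)


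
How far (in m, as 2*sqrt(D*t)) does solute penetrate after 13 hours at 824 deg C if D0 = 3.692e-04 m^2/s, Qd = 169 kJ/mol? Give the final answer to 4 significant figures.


Step 1: D = D0 * exp(-Qd/(R*T))
T = 1097.15 K
D = 3.692e-04 * exp(-169e3 / (8.314 * 1097.15)) = 3.31883e-12 m^2/s
Step 2: L = 2*sqrt(D*t)
t = 13 h = 46800 s
L = 2*sqrt(3.31883e-12 * 46800) = 7.882e-04 m


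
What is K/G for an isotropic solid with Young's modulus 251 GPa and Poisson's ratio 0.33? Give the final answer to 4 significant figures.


G = E / (2*(1+nu))
G = 251 / (2*(1+0.33)) = 94.3609 GPa
K = E / (3*(1-2*nu))
K = 251 / (3*(1-2*0.33)) = 246.078 GPa
K/G = 246.078 / 94.3609 = 2.608


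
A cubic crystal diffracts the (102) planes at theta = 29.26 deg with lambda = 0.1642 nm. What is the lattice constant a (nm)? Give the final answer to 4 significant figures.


d = lambda / (2*sin(theta))
d = 0.1642 / (2*sin(29.26 deg))
d = 0.167971 nm
a = d * sqrt(h^2+k^2+l^2) = 0.167971 * sqrt(5)
a = 0.3756 nm


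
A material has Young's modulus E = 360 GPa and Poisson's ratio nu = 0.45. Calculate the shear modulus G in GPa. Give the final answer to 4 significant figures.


G = E / (2*(1+nu))
G = 360 / (2*(1+0.45))
G = 124.1 GPa


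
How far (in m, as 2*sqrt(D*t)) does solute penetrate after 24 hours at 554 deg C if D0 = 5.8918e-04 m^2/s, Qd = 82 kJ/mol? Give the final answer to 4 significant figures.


Step 1: D = D0 * exp(-Qd/(R*T))
T = 827.15 K
D = 5.8918e-04 * exp(-82e3 / (8.314 * 827.15)) = 3.90615e-09 m^2/s
Step 2: L = 2*sqrt(D*t)
t = 24 h = 86400 s
L = 2*sqrt(3.90615e-09 * 86400) = 0.03674 m


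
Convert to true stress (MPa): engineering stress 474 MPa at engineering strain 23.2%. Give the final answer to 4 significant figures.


sigma_true = sigma_eng * (1 + epsilon_eng)
sigma_true = 474 * (1 + 0.232)
sigma_true = 584 MPa


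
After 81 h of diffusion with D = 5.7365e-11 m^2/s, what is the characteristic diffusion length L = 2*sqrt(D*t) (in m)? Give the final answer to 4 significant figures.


t = 81 hr = 291600 s
Diffusion length = 2*sqrt(D*t)
= 2*sqrt(5.7365e-11 * 291600)
= 8.18e-03 m


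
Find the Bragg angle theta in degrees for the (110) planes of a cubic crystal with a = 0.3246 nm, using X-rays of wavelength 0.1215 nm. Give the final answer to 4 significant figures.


d = a / sqrt(h^2+k^2+l^2)
d = 0.3246 / sqrt(2) = 0.229527 nm
lambda = 2*d*sin(theta)  =>  sin(theta) = lambda / (2*d)
sin(theta) = 0.1215 / (2 * 0.229527) = 0.264675
theta = 15.35 deg


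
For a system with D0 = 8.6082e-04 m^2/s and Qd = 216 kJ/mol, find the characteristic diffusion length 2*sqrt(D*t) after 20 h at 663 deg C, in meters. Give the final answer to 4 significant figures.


Step 1: D = D0 * exp(-Qd/(R*T))
T = 936.15 K
D = 8.6082e-04 * exp(-216e3 / (8.314 * 936.15)) = 7.62537e-16 m^2/s
Step 2: L = 2*sqrt(D*t)
t = 20 h = 72000 s
L = 2*sqrt(7.62537e-16 * 72000) = 1.482e-05 m


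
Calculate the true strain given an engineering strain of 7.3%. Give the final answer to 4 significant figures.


epsilon_true = ln(1 + epsilon_eng)
epsilon_true = ln(1 + 0.073)
epsilon_true = 0.07046


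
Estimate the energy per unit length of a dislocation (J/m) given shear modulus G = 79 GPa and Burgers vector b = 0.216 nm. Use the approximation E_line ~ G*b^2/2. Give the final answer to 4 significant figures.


E = G*b^2/2
b = 0.216 nm = 2.16e-10 m
G = 79 GPa = 7.9e+10 Pa
E = 0.5 * 7.9e+10 * (2.16e-10)^2
E = 1.843e-09 J/m


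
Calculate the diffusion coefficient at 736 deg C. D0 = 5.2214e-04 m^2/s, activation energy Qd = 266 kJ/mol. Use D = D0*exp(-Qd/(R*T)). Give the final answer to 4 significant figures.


D = D0 * exp(-Qd / (R*T))
T = 1009.15 K
D = 5.2214e-04 * exp(-266e3 / (8.314 * 1009.15))
D = 8.889e-18 m^2/s


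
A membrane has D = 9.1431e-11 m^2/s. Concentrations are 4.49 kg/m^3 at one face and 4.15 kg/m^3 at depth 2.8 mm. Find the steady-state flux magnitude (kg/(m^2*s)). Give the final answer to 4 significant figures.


J = -D * (dC/dx) = D * (C1 - C2) / dx
J = 9.1431e-11 * (4.49 - 4.15) / 2.8e-03
J = 1.11e-08 kg/(m^2*s)


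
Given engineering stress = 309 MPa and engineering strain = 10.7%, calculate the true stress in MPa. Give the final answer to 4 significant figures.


sigma_true = sigma_eng * (1 + epsilon_eng)
sigma_true = 309 * (1 + 0.107)
sigma_true = 342.1 MPa


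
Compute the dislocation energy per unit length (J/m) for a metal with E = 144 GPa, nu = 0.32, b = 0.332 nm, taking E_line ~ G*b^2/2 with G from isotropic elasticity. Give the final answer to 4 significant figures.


Step 1: G = E / (2*(1+nu))
G = 144 / (2*(1+0.32)) = 54.5455 GPa = 5.45455e+10 Pa
Step 2: E_line = G*b^2/2
b = 0.332 nm = 3.32e-10 m
E_line = 0.5 * 5.45455e+10 * (3.32e-10)^2 = 3.006e-09 J/m


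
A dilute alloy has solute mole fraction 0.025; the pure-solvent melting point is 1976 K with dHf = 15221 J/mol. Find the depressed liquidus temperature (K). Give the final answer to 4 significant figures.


dT = R*Tm^2*x / dHf
dT = 8.314 * 1976^2 * 0.025 / 15221
dT = 53.3188 K
T_new = 1976 - 53.3188 = 1923 K


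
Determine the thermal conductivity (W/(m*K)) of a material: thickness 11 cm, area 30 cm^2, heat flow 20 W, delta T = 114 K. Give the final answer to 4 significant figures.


k = Q*L / (A*dT)
L = 0.11 m, A = 3e-03 m^2
k = 20 * 0.11 / (3e-03 * 114)
k = 6.433 W/(m*K)


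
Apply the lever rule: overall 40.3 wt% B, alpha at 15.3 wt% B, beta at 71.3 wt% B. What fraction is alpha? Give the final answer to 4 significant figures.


f_alpha = (C_beta - C0) / (C_beta - C_alpha)
f_alpha = (71.3 - 40.3) / (71.3 - 15.3)
f_alpha = 0.5536


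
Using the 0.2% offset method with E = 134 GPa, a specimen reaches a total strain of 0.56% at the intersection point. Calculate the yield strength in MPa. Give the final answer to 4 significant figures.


Offset strain = 0.002
Elastic strain at yield = total_strain - offset = 5.6e-03 - 0.002 = 3.6e-03
sigma_y = E * elastic_strain = 134000 * 3.6e-03
sigma_y = 482.4 MPa


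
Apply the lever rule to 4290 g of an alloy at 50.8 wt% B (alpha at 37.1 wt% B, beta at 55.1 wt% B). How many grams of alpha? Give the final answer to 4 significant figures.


f_alpha = (C_beta - C0) / (C_beta - C_alpha)
f_alpha = (55.1 - 50.8) / (55.1 - 37.1) = 0.238889
m_alpha = f_alpha * m_total = 0.238889 * 4290 = 1025 g


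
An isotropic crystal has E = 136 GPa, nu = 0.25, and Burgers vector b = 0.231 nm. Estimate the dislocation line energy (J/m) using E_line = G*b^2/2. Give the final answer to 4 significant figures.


Step 1: G = E / (2*(1+nu))
G = 136 / (2*(1+0.25)) = 54.4 GPa = 5.44e+10 Pa
Step 2: E_line = G*b^2/2
b = 0.231 nm = 2.31e-10 m
E_line = 0.5 * 5.44e+10 * (2.31e-10)^2 = 1.451e-09 J/m


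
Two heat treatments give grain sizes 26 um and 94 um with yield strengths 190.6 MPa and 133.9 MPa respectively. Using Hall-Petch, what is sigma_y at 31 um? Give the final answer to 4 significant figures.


sigma_y = sigma0 + k / sqrt(d)
1/sqrt(d1) = 1/sqrt(2.6e-05) = 196.116;  1/sqrt(d2) = 103.142
k = (sigma1 - sigma2) / (1/sqrt(d1) - 1/sqrt(d2)) = (190.6 - 133.9) / (196.116 - 103.142) = 0.609848 MPa*m^0.5
sigma0 = sigma1 - k/sqrt(d1) = 190.6 - 0.609848*196.116 = 70.999 MPa
sigma_y(d3) = 70.999 + 0.609848 / sqrt(3.1e-05) = 180.5 MPa


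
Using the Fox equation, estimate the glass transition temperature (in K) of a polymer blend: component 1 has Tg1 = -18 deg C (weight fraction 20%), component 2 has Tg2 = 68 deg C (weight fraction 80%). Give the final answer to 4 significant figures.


1/Tg = w1/Tg1 + w2/Tg2 (in Kelvin)
Tg1 = 255.15 K, Tg2 = 341.15 K
1/Tg = 0.2/255.15 + 0.8/341.15
Tg = 319.6 K


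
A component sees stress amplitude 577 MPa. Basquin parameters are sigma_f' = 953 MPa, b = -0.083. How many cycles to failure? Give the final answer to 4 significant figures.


sigma_a = sigma_f' * (2*Nf)^b
2*Nf = (sigma_a / sigma_f')^(1/b)
2*Nf = (577 / 953)^(1/-0.083)
2*Nf = 422.189
Nf = 211.1 cycles


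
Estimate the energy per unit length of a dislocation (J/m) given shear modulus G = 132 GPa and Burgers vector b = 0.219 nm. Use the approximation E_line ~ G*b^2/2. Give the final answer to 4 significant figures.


E = G*b^2/2
b = 0.219 nm = 2.19e-10 m
G = 132 GPa = 1.32e+11 Pa
E = 0.5 * 1.32e+11 * (2.19e-10)^2
E = 3.165e-09 J/m


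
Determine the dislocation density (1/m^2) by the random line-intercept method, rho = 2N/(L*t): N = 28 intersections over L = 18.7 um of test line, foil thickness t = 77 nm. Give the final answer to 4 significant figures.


rho = 2N / (L * t)
L = 18.7 um = 1.87e-05 m, t = 77 nm = 7.7e-08 m
rho = 2 * 28 / (1.87e-05 * 7.7e-08)
rho = 3.889e+13 1/m^2


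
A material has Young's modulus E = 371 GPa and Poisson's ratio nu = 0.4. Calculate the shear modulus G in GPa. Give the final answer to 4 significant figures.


G = E / (2*(1+nu))
G = 371 / (2*(1+0.4))
G = 132.5 GPa


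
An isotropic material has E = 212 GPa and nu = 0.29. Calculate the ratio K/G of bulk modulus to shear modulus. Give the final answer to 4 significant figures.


G = E / (2*(1+nu))
G = 212 / (2*(1+0.29)) = 82.1705 GPa
K = E / (3*(1-2*nu))
K = 212 / (3*(1-2*0.29)) = 168.254 GPa
K/G = 168.254 / 82.1705 = 2.048


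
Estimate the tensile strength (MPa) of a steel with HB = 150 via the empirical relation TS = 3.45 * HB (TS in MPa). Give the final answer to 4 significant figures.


TS (MPa) = 3.45 * HB
TS = 3.45 * 150
TS = 517.5 MPa


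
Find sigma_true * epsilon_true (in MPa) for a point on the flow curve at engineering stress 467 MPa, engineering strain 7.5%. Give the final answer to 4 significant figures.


sigma_true = sigma_eng * (1 + epsilon_eng)
sigma_true = 467 * (1 + 0.075) = 502.025 MPa
epsilon_true = ln(1 + epsilon_eng)
epsilon_true = ln(1 + 0.075) = 0.0723207
sigma_true * epsilon_true = 502.025 * 0.0723207 = 36.31 MPa


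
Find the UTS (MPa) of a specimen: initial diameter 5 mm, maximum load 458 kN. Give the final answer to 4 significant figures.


A0 = pi*(d/2)^2 = pi*(5/2)^2 = 19.635 mm^2
UTS = F_max / A0 = 458*1000 / 19.635
UTS = 23330 MPa


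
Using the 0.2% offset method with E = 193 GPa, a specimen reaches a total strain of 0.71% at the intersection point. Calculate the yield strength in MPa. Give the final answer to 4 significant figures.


Offset strain = 0.002
Elastic strain at yield = total_strain - offset = 7.1e-03 - 0.002 = 5.1e-03
sigma_y = E * elastic_strain = 193000 * 5.1e-03
sigma_y = 984.3 MPa


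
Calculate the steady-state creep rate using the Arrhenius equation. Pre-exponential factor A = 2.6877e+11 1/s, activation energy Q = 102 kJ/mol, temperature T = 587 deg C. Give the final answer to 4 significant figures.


rate = A * exp(-Q / (R*T))
T = 587 + 273.15 = 860.15 K
rate = 2.6877e+11 * exp(-102e3 / (8.314 * 860.15))
rate = 171800 1/s


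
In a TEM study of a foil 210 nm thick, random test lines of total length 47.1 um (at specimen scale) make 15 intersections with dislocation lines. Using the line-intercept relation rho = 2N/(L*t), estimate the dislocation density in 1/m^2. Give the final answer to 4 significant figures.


rho = 2N / (L * t)
L = 47.1 um = 4.71e-05 m, t = 210 nm = 2.1e-07 m
rho = 2 * 15 / (4.71e-05 * 2.1e-07)
rho = 3.033e+12 1/m^2


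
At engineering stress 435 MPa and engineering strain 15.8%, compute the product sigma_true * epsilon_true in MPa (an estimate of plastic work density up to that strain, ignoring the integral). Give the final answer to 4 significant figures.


sigma_true = sigma_eng * (1 + epsilon_eng)
sigma_true = 435 * (1 + 0.158) = 503.73 MPa
epsilon_true = ln(1 + epsilon_eng)
epsilon_true = ln(1 + 0.158) = 0.146694
sigma_true * epsilon_true = 503.73 * 0.146694 = 73.89 MPa


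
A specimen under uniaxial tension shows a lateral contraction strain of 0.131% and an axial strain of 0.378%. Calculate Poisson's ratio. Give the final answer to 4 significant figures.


nu = -epsilon_lat / epsilon_axial
Lateral strain is contraction (negative), so using magnitudes:
nu = 0.131 / 0.378
nu = 0.3466


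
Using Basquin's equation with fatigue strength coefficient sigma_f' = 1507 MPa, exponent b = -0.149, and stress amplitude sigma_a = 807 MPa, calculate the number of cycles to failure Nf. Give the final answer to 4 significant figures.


sigma_a = sigma_f' * (2*Nf)^b
2*Nf = (sigma_a / sigma_f')^(1/b)
2*Nf = (807 / 1507)^(1/-0.149)
2*Nf = 66.1303
Nf = 33.07 cycles


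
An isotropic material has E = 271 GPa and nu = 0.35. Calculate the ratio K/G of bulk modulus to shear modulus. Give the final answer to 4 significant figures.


G = E / (2*(1+nu))
G = 271 / (2*(1+0.35)) = 100.37 GPa
K = E / (3*(1-2*nu))
K = 271 / (3*(1-2*0.35)) = 301.111 GPa
K/G = 301.111 / 100.37 = 3


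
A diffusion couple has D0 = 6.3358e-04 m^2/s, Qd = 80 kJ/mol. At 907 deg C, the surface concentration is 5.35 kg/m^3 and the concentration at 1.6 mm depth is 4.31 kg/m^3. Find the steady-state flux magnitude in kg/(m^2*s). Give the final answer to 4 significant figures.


Step 1: D = D0 * exp(-Qd/(R*T))
T = 907 + 273.15 = 1180.15 K
D = 6.3358e-04 * exp(-80e3 / (8.314 * 1180.15)) = 1.82302e-07 m^2/s
Step 2: J = D * (C1 - C2) / dx
J = 1.82302e-07 * (5.35 - 4.31) / 1.6e-03
J = 1.185e-04 kg/(m^2*s)


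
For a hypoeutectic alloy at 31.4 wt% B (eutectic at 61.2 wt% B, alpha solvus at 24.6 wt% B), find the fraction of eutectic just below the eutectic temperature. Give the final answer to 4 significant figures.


f_primary = (C_e - C0) / (C_e - C_alpha_max)
f_primary = (61.2 - 31.4) / (61.2 - 24.6)
f_primary = 0.814208
f_eutectic = 1 - 0.814208 = 0.1858


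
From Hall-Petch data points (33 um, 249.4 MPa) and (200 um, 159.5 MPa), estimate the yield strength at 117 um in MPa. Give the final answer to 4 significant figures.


sigma_y = sigma0 + k / sqrt(d)
1/sqrt(d1) = 1/sqrt(3.3e-05) = 174.078;  1/sqrt(d2) = 70.7107
k = (sigma1 - sigma2) / (1/sqrt(d1) - 1/sqrt(d2)) = (249.4 - 159.5) / (174.078 - 70.7107) = 0.869717 MPa*m^0.5
sigma0 = sigma1 - k/sqrt(d1) = 249.4 - 0.869717*174.078 = 98.0017 MPa
sigma_y(d3) = 98.0017 + 0.869717 / sqrt(1.17e-04) = 178.4 MPa


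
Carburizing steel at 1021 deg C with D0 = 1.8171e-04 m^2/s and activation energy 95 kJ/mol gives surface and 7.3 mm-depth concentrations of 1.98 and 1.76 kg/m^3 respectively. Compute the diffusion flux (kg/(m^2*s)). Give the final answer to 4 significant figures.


Step 1: D = D0 * exp(-Qd/(R*T))
T = 1021 + 273.15 = 1294.15 K
D = 1.8171e-04 * exp(-95e3 / (8.314 * 1294.15)) = 2.65974e-08 m^2/s
Step 2: J = D * (C1 - C2) / dx
J = 2.65974e-08 * (1.98 - 1.76) / 7.3e-03
J = 8.016e-07 kg/(m^2*s)


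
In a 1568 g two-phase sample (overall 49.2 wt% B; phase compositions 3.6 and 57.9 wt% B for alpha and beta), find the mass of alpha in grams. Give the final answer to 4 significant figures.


f_alpha = (C_beta - C0) / (C_beta - C_alpha)
f_alpha = (57.9 - 49.2) / (57.9 - 3.6) = 0.160221
m_alpha = f_alpha * m_total = 0.160221 * 1568 = 251.2 g


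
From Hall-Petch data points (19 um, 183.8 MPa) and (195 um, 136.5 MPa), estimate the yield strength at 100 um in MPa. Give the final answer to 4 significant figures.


sigma_y = sigma0 + k / sqrt(d)
1/sqrt(d1) = 1/sqrt(1.9e-05) = 229.416;  1/sqrt(d2) = 71.6115
k = (sigma1 - sigma2) / (1/sqrt(d1) - 1/sqrt(d2)) = (183.8 - 136.5) / (229.416 - 71.6115) = 0.299738 MPa*m^0.5
sigma0 = sigma1 - k/sqrt(d1) = 183.8 - 0.299738*229.416 = 115.035 MPa
sigma_y(d3) = 115.035 + 0.299738 / sqrt(1e-04) = 145 MPa


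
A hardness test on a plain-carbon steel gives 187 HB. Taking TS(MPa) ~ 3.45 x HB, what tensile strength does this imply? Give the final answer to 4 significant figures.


TS (MPa) = 3.45 * HB
TS = 3.45 * 187
TS = 645.2 MPa


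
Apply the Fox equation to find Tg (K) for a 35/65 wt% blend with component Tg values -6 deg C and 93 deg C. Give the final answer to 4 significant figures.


1/Tg = w1/Tg1 + w2/Tg2 (in Kelvin)
Tg1 = 267.15 K, Tg2 = 366.15 K
1/Tg = 0.35/267.15 + 0.65/366.15
Tg = 324.1 K


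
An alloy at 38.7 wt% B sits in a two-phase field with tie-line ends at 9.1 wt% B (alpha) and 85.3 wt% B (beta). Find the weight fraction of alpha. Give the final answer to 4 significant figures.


f_alpha = (C_beta - C0) / (C_beta - C_alpha)
f_alpha = (85.3 - 38.7) / (85.3 - 9.1)
f_alpha = 0.6115


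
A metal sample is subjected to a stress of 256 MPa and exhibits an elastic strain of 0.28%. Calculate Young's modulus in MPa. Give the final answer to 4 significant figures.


E = sigma / epsilon
epsilon = 0.28% = 2.8e-03
E = 256 / 2.8e-03
E = 91430 MPa


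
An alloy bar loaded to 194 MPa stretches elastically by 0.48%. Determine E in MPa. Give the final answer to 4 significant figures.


E = sigma / epsilon
epsilon = 0.48% = 4.8e-03
E = 194 / 4.8e-03
E = 40420 MPa


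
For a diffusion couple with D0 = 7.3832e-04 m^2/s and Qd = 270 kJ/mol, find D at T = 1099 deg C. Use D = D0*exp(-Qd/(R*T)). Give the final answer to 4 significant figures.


D = D0 * exp(-Qd / (R*T))
T = 1372.15 K
D = 7.3832e-04 * exp(-270e3 / (8.314 * 1372.15))
D = 3.887e-14 m^2/s


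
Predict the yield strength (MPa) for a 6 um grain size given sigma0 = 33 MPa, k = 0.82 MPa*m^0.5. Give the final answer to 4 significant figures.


sigma_y = sigma0 + k / sqrt(d)
d = 6 um = 6e-06 m
sigma_y = 33 + 0.82 / sqrt(6e-06)
sigma_y = 367.8 MPa


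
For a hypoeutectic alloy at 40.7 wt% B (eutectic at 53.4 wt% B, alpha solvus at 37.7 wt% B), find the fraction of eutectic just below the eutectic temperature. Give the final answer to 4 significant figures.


f_primary = (C_e - C0) / (C_e - C_alpha_max)
f_primary = (53.4 - 40.7) / (53.4 - 37.7)
f_primary = 0.808917
f_eutectic = 1 - 0.808917 = 0.1911
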